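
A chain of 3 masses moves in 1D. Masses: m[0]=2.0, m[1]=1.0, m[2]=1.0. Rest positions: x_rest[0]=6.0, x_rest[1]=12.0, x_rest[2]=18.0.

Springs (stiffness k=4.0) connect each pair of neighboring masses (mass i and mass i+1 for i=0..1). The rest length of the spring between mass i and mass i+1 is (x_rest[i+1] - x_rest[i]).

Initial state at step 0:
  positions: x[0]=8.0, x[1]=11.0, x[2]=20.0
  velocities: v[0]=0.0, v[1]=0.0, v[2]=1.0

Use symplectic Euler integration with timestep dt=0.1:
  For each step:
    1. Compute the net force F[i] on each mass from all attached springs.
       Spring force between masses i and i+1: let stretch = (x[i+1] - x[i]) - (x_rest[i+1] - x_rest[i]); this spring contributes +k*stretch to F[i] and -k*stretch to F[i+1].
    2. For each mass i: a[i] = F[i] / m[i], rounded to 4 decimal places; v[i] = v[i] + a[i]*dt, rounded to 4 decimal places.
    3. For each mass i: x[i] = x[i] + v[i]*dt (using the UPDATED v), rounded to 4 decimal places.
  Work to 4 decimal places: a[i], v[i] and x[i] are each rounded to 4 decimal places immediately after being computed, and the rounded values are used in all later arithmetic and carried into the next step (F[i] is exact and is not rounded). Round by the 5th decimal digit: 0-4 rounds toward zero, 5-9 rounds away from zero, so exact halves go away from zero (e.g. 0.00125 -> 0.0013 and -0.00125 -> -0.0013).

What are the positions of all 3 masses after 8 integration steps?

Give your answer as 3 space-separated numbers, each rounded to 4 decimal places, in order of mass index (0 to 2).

Step 0: x=[8.0000 11.0000 20.0000] v=[0.0000 0.0000 1.0000]
Step 1: x=[7.9400 11.2400 19.9800] v=[-0.6000 2.4000 -0.2000]
Step 2: x=[7.8260 11.6976 19.8504] v=[-1.1400 4.5760 -1.2960]
Step 3: x=[7.6694 12.3265 19.6347] v=[-1.5657 6.2885 -2.1571]
Step 4: x=[7.4860 13.0614 19.3667] v=[-1.8343 7.3489 -2.6804]
Step 5: x=[7.2941 13.8255 19.0865] v=[-1.9192 7.6409 -2.8025]
Step 6: x=[7.1128 14.5388 18.8358] v=[-1.8129 7.1327 -2.5069]
Step 7: x=[6.9600 15.1269 18.6532] v=[-1.5277 5.8811 -1.8257]
Step 8: x=[6.8506 15.5294 18.5696] v=[-1.0943 4.0249 -0.8362]

Answer: 6.8506 15.5294 18.5696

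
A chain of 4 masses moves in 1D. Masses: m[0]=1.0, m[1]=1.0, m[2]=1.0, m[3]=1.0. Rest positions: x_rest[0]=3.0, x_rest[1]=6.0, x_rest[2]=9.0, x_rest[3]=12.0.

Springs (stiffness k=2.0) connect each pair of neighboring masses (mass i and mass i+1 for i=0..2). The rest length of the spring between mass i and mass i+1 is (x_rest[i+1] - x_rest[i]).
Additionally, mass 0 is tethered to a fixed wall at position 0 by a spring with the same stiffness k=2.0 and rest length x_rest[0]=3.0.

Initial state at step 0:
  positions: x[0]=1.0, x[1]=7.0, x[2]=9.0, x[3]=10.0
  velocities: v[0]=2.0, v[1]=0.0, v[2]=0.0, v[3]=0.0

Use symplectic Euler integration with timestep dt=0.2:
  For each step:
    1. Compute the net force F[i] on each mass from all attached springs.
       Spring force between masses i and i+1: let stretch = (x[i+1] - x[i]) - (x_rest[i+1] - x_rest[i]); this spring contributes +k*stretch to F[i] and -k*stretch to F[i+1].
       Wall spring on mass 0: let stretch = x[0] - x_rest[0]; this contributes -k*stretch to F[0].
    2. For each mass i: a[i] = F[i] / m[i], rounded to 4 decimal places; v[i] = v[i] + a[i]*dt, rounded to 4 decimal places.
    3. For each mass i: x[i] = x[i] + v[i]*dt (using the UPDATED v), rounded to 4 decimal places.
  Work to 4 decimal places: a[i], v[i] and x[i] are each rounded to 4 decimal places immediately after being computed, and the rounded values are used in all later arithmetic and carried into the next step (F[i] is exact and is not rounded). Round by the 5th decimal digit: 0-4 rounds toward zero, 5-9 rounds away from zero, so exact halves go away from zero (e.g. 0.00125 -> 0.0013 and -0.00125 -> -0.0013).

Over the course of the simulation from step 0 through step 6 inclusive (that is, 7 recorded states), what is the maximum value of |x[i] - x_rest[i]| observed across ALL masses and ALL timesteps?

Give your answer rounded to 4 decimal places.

Answer: 2.4239

Derivation:
Step 0: x=[1.0000 7.0000 9.0000 10.0000] v=[2.0000 0.0000 0.0000 0.0000]
Step 1: x=[1.8000 6.6800 8.9200 10.1600] v=[4.0000 -1.6000 -0.4000 0.8000]
Step 2: x=[2.8464 6.1488 8.7600 10.4608] v=[5.2320 -2.6560 -0.8000 1.5040]
Step 3: x=[3.9293 5.5623 8.5272 10.8655] v=[5.4144 -2.9325 -1.1642 2.0237]
Step 4: x=[4.8285 5.0824 8.2442 11.3232] v=[4.4959 -2.3997 -1.4148 2.2884]
Step 5: x=[5.3617 4.8351 7.9546 11.7746] v=[2.6661 -1.2365 -1.4479 2.2568]
Step 6: x=[5.4239 4.8795 7.7211 12.1604] v=[0.3108 0.2219 -1.1677 1.9288]
Max displacement = 2.4239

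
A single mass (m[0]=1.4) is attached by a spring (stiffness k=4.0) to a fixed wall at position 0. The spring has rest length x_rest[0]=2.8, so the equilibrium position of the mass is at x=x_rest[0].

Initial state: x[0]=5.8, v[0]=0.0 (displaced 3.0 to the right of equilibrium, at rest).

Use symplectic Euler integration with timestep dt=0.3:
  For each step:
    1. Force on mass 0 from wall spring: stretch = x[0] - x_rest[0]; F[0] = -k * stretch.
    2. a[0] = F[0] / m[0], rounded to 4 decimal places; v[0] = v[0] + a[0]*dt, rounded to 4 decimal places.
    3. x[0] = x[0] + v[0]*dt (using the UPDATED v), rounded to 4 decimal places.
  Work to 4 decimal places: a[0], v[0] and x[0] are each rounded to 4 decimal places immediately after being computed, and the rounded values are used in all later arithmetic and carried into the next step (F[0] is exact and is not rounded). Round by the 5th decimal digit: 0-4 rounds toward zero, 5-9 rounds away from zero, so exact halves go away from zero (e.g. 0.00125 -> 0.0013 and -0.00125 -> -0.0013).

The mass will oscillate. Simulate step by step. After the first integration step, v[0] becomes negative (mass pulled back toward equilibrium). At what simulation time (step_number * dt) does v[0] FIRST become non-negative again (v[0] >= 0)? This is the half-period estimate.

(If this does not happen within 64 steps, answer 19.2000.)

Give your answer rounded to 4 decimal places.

Step 0: x=[5.8000] v=[0.0000]
Step 1: x=[5.0286] v=[-2.5714]
Step 2: x=[3.6841] v=[-4.4816]
Step 3: x=[2.1123] v=[-5.2394]
Step 4: x=[0.7173] v=[-4.6499]
Step 5: x=[-0.1421] v=[-2.8647]
Step 6: x=[-0.2450] v=[-0.3429]
Step 7: x=[0.4351] v=[2.2671]
First v>=0 after going negative at step 7, time=2.1000

Answer: 2.1000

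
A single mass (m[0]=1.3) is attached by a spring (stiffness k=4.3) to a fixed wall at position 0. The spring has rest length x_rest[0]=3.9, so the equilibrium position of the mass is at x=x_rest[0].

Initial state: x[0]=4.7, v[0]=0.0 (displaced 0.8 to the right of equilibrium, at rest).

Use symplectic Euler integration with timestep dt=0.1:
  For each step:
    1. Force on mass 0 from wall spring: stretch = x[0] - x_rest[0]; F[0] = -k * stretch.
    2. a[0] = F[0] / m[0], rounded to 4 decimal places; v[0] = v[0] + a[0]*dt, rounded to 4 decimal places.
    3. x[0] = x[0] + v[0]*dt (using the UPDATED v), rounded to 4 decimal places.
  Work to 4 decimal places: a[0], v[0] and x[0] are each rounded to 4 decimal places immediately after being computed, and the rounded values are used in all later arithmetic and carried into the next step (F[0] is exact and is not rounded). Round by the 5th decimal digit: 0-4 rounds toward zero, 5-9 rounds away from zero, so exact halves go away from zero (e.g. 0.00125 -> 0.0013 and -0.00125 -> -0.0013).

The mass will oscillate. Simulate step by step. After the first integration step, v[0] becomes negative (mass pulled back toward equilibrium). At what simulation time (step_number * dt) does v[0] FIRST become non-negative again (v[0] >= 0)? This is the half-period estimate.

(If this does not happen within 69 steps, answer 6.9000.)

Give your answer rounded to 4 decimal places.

Step 0: x=[4.7000] v=[0.0000]
Step 1: x=[4.6735] v=[-0.2646]
Step 2: x=[4.6215] v=[-0.5205]
Step 3: x=[4.5456] v=[-0.7592]
Step 4: x=[4.4483] v=[-0.9727]
Step 5: x=[4.3329] v=[-1.1541]
Step 6: x=[4.2032] v=[-1.2973]
Step 7: x=[4.0634] v=[-1.3976]
Step 8: x=[3.9182] v=[-1.4517]
Step 9: x=[3.7724] v=[-1.4577]
Step 10: x=[3.6309] v=[-1.4155]
Step 11: x=[3.4983] v=[-1.3265]
Step 12: x=[3.3789] v=[-1.1936]
Step 13: x=[3.2768] v=[-1.0212]
Step 14: x=[3.1953] v=[-0.8151]
Step 15: x=[3.1371] v=[-0.5820]
Step 16: x=[3.1041] v=[-0.3297]
Step 17: x=[3.0975] v=[-0.0664]
Step 18: x=[3.1174] v=[0.1990]
First v>=0 after going negative at step 18, time=1.8000

Answer: 1.8000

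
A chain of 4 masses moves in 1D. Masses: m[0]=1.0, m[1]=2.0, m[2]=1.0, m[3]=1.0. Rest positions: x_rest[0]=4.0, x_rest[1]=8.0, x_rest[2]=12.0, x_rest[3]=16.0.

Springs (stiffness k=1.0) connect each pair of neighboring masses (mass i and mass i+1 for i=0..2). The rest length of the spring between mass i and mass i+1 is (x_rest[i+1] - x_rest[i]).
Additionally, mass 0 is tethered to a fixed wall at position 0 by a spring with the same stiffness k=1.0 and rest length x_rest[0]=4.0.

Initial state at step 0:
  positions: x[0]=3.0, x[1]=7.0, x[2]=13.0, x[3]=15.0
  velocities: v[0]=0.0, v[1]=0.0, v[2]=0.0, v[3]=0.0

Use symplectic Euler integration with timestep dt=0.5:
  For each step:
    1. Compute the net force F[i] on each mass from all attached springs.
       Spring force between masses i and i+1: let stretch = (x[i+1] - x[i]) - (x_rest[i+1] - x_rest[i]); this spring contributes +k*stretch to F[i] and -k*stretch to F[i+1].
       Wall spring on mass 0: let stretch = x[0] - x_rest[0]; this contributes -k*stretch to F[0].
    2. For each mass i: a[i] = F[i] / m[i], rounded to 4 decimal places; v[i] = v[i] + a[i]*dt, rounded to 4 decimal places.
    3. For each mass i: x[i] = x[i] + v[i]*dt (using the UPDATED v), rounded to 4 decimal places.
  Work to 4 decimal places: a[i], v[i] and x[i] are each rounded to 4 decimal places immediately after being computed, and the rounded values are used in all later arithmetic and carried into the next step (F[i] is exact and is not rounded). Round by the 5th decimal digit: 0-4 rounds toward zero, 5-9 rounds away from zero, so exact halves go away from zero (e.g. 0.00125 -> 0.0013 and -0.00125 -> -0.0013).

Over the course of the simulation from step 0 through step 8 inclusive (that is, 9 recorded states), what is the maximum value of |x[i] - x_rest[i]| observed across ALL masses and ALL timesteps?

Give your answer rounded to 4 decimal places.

Answer: 2.0390

Derivation:
Step 0: x=[3.0000 7.0000 13.0000 15.0000] v=[0.0000 0.0000 0.0000 0.0000]
Step 1: x=[3.2500 7.2500 12.0000 15.5000] v=[0.5000 0.5000 -2.0000 1.0000]
Step 2: x=[3.6875 7.5938 10.6875 16.1250] v=[0.8750 0.6875 -2.6250 1.2500]
Step 3: x=[4.1797 7.8360 9.9610 16.3907] v=[0.9844 0.4844 -1.4531 0.5313]
Step 4: x=[4.5411 7.8868 10.3107 16.0489] v=[0.7227 0.1016 0.6993 -0.6836]
Step 5: x=[4.6036 7.8224 11.4890 15.2726] v=[0.1250 -0.1289 2.3565 -1.5527]
Step 6: x=[4.3199 7.8139 12.6965 14.5504] v=[-0.5674 -0.0170 2.4150 -1.4445]
Step 7: x=[3.8297 7.9790 13.1469 14.3647] v=[-0.9804 0.3302 0.9007 -0.3715]
Step 8: x=[3.4194 8.2715 12.6097 14.8745] v=[-0.8206 0.5849 -1.0744 1.0196]
Max displacement = 2.0390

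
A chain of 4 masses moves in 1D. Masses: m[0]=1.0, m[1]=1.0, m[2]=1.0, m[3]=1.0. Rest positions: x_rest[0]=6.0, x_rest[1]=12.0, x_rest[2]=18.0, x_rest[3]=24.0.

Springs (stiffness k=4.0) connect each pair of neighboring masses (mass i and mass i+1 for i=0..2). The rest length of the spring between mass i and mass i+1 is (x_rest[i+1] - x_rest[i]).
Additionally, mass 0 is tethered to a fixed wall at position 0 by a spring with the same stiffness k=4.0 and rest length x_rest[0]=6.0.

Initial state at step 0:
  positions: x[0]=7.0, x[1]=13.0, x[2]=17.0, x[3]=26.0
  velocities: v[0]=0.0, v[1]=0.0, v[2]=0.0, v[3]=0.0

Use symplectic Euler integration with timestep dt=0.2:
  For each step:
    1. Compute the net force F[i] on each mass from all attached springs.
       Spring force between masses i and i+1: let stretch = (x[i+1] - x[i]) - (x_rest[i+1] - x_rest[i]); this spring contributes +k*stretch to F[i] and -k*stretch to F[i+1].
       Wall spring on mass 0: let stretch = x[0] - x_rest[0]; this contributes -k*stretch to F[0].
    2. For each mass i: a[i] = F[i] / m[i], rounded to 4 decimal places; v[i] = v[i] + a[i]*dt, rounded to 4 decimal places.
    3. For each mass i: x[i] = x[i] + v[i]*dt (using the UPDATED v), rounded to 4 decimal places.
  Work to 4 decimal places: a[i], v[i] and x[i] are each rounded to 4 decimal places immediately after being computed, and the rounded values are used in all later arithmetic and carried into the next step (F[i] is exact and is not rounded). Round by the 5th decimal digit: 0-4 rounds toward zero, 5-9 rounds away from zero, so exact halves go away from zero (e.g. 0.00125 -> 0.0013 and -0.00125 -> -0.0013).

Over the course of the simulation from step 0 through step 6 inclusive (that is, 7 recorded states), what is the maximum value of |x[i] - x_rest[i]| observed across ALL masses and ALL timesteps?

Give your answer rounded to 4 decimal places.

Answer: 2.4632

Derivation:
Step 0: x=[7.0000 13.0000 17.0000 26.0000] v=[0.0000 0.0000 0.0000 0.0000]
Step 1: x=[6.8400 12.6800 17.8000 25.5200] v=[-0.8000 -1.6000 4.0000 -2.4000]
Step 2: x=[6.5200 12.2448 19.0160 24.7648] v=[-1.6000 -2.1760 6.0800 -3.7760]
Step 3: x=[6.0728 11.9770 20.0684 24.0498] v=[-2.2362 -1.3389 5.2621 -3.5750]
Step 4: x=[5.5986 12.0592 20.4632 23.6578] v=[-2.3711 0.4109 1.9741 -1.9601]
Step 5: x=[5.2623 12.4523 20.0245 23.7146] v=[-1.6815 1.9656 -2.1934 0.2842]
Step 6: x=[5.2344 12.9066 18.9647 24.1410] v=[-0.1393 2.2714 -5.2991 2.1321]
Max displacement = 2.4632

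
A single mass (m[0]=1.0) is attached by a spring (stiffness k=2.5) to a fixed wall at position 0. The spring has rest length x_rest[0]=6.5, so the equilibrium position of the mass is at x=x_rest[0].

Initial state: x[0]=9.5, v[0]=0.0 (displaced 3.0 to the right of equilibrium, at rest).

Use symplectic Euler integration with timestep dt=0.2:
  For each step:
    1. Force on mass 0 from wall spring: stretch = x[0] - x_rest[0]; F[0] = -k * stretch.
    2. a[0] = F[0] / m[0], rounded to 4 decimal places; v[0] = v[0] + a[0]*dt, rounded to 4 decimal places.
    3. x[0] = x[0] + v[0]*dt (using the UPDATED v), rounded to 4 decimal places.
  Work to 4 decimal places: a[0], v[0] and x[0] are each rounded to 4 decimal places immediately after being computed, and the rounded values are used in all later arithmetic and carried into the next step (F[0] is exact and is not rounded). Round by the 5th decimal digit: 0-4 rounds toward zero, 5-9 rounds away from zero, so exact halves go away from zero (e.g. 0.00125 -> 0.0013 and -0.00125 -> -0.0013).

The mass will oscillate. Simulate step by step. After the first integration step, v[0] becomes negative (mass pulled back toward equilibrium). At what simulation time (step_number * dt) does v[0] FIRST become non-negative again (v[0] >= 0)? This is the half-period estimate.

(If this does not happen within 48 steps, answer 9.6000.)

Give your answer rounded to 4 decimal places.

Answer: 2.0000

Derivation:
Step 0: x=[9.5000] v=[0.0000]
Step 1: x=[9.2000] v=[-1.5000]
Step 2: x=[8.6300] v=[-2.8500]
Step 3: x=[7.8470] v=[-3.9150]
Step 4: x=[6.9293] v=[-4.5885]
Step 5: x=[5.9687] v=[-4.8032]
Step 6: x=[5.0612] v=[-4.5375]
Step 7: x=[4.2976] v=[-3.8181]
Step 8: x=[3.7542] v=[-2.7169]
Step 9: x=[3.4854] v=[-1.3440]
Step 10: x=[3.5181] v=[0.1633]
First v>=0 after going negative at step 10, time=2.0000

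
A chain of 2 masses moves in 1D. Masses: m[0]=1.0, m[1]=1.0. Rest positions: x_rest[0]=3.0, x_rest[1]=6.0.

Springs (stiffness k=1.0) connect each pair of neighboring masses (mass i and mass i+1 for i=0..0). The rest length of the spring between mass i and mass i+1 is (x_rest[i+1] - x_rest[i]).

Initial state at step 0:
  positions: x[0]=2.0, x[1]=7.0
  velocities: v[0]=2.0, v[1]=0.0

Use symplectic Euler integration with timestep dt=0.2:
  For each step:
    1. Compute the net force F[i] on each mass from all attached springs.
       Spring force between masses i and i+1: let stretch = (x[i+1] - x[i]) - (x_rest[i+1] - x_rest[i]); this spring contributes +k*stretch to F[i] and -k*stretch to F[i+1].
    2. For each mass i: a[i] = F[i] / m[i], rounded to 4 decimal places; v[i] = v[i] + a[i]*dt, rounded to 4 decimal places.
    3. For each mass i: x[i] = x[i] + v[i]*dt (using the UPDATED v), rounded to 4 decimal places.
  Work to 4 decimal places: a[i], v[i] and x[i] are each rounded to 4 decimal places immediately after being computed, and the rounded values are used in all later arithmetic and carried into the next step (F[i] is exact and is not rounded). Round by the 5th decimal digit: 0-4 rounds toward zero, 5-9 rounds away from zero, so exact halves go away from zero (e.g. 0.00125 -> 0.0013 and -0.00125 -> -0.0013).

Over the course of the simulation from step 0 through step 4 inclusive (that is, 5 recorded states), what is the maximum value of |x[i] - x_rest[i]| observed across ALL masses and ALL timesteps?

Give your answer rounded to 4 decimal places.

Answer: 1.1551

Derivation:
Step 0: x=[2.0000 7.0000] v=[2.0000 0.0000]
Step 1: x=[2.4800 6.9200] v=[2.4000 -0.4000]
Step 2: x=[3.0176 6.7824] v=[2.6880 -0.6880]
Step 3: x=[3.5858 6.6142] v=[2.8410 -0.8410]
Step 4: x=[4.1551 6.4449] v=[2.8467 -0.8467]
Max displacement = 1.1551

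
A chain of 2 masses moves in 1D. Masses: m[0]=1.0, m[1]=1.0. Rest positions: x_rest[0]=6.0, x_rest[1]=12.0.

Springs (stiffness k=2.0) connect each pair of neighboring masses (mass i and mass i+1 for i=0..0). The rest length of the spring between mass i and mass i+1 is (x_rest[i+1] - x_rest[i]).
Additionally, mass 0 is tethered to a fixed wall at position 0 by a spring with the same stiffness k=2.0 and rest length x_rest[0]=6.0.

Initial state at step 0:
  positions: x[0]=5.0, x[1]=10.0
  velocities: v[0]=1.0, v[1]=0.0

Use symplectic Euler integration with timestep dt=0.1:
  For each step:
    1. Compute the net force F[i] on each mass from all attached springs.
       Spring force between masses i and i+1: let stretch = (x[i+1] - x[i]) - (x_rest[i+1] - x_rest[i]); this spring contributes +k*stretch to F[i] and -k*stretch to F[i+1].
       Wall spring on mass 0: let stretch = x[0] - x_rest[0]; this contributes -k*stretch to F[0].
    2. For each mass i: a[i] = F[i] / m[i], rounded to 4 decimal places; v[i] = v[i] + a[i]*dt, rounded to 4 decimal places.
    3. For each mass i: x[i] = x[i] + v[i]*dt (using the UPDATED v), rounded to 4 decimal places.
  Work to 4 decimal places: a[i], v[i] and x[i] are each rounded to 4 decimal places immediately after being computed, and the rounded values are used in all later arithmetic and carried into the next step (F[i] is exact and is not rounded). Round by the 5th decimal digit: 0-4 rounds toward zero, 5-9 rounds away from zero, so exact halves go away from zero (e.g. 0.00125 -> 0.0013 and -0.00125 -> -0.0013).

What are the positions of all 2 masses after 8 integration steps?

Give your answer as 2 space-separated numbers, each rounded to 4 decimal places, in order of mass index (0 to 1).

Answer: 5.5847 10.7830

Derivation:
Step 0: x=[5.0000 10.0000] v=[1.0000 0.0000]
Step 1: x=[5.1000 10.0200] v=[1.0000 0.2000]
Step 2: x=[5.1964 10.0616] v=[0.9640 0.4160]
Step 3: x=[5.2862 10.1259] v=[0.8978 0.6430]
Step 4: x=[5.3671 10.2134] v=[0.8085 0.8751]
Step 5: x=[5.4375 10.3240] v=[0.7043 1.1058]
Step 6: x=[5.4969 10.4569] v=[0.5941 1.3285]
Step 7: x=[5.5456 10.6106] v=[0.4867 1.5365]
Step 8: x=[5.5847 10.7830] v=[0.3906 1.7235]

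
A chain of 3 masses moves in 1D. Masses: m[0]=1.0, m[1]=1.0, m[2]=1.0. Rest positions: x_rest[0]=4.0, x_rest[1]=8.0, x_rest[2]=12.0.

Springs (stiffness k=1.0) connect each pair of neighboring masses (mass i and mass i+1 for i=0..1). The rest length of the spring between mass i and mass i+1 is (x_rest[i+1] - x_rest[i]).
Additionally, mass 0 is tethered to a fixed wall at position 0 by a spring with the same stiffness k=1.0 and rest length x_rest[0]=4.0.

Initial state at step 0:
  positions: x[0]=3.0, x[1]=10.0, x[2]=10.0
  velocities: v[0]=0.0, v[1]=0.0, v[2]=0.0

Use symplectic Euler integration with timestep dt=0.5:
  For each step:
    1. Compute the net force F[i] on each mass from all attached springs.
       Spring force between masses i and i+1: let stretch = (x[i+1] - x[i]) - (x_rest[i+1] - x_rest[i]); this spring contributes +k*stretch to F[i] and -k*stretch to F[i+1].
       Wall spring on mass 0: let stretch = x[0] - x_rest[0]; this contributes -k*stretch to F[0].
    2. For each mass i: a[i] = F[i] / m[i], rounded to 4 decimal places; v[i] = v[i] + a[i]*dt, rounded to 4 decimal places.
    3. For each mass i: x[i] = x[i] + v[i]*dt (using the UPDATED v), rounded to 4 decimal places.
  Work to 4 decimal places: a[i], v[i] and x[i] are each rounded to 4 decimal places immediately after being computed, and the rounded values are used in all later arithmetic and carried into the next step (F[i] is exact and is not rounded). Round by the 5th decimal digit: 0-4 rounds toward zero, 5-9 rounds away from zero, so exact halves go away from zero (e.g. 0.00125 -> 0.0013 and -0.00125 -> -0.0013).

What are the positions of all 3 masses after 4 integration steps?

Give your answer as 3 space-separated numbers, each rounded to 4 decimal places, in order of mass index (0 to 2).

Step 0: x=[3.0000 10.0000 10.0000] v=[0.0000 0.0000 0.0000]
Step 1: x=[4.0000 8.2500 11.0000] v=[2.0000 -3.5000 2.0000]
Step 2: x=[5.0625 6.1250 12.3125] v=[2.1250 -4.2500 2.6250]
Step 3: x=[5.1250 5.2813 13.0782] v=[0.1250 -1.6875 1.5313]
Step 4: x=[3.9453 6.3477 12.8946] v=[-2.3594 2.1328 -0.3672]

Answer: 3.9453 6.3477 12.8946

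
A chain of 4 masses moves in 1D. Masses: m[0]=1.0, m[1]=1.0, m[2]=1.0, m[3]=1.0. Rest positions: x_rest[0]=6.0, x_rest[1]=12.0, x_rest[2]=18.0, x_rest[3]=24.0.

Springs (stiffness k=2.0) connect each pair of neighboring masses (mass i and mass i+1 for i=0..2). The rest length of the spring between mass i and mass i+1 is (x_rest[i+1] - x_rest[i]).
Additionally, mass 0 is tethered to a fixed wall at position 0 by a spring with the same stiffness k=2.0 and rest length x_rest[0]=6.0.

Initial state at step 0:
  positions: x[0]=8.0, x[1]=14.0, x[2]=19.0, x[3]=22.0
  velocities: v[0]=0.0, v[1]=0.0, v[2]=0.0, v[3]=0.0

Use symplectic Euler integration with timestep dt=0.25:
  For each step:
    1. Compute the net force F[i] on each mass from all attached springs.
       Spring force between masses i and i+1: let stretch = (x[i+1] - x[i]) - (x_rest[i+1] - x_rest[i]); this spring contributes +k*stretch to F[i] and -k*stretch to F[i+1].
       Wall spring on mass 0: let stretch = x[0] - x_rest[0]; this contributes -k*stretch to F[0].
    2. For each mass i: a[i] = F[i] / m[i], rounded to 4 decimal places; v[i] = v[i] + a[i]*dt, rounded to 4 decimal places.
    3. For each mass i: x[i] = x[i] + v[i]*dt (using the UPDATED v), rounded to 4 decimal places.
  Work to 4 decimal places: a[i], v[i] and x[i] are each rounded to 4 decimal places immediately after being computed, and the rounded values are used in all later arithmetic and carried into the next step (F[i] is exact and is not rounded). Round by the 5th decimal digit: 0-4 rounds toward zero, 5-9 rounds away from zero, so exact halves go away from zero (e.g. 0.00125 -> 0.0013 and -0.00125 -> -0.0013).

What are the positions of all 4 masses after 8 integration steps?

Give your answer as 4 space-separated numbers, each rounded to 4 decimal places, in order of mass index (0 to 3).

Answer: 4.2955 9.7528 18.4562 26.1004

Derivation:
Step 0: x=[8.0000 14.0000 19.0000 22.0000] v=[0.0000 0.0000 0.0000 0.0000]
Step 1: x=[7.7500 13.8750 18.7500 22.3750] v=[-1.0000 -0.5000 -1.0000 1.5000]
Step 2: x=[7.2969 13.5938 18.3438 23.0469] v=[-1.8125 -1.1250 -1.6250 2.6875]
Step 3: x=[6.7188 13.1192 17.9317 23.8809] v=[-2.3125 -1.8985 -1.6485 3.3360]
Step 4: x=[6.1009 12.4461 17.6617 24.7213] v=[-2.4717 -2.6925 -1.0802 3.3614]
Step 5: x=[5.5135 11.6318 17.6222 25.4292] v=[-2.3496 -3.2573 -0.1582 2.8316]
Step 6: x=[5.0017 10.8015 17.8097 25.9112] v=[-2.0472 -3.3213 0.7501 1.9281]
Step 7: x=[4.5897 10.1222 18.1339 26.1306] v=[-1.6482 -2.7171 1.2968 0.8774]
Step 8: x=[4.2955 9.7528 18.4562 26.1004] v=[-1.1768 -1.4775 1.2893 -0.1210]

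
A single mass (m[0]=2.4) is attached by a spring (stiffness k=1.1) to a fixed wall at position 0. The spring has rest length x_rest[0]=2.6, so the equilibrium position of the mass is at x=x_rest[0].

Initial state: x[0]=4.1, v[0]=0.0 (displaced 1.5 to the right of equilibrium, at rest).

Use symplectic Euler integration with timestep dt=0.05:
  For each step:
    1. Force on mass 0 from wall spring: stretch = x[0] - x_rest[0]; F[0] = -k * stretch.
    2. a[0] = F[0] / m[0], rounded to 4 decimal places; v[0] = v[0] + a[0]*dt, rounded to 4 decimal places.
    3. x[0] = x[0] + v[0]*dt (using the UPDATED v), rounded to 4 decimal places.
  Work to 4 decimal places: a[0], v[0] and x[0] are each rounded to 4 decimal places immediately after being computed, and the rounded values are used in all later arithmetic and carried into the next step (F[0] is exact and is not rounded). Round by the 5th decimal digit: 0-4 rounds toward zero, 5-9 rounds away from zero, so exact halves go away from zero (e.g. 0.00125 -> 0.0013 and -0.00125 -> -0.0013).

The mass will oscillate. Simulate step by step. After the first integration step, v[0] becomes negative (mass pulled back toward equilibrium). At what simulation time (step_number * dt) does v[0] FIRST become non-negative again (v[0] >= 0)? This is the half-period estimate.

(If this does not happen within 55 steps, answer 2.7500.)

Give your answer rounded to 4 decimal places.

Answer: 2.7500

Derivation:
Step 0: x=[4.1000] v=[0.0000]
Step 1: x=[4.0983] v=[-0.0344]
Step 2: x=[4.0949] v=[-0.0687]
Step 3: x=[4.0898] v=[-0.1030]
Step 4: x=[4.0829] v=[-0.1371]
Step 5: x=[4.0743] v=[-0.1711]
Step 6: x=[4.0641] v=[-0.2049]
Step 7: x=[4.0522] v=[-0.2385]
Step 8: x=[4.0386] v=[-0.2718]
Step 9: x=[4.0234] v=[-0.3048]
Step 10: x=[4.0065] v=[-0.3374]
Step 11: x=[3.9880] v=[-0.3696]
Step 12: x=[3.9679] v=[-0.4014]
Step 13: x=[3.9463] v=[-0.4328]
Step 14: x=[3.9231] v=[-0.4637]
Step 15: x=[3.8984] v=[-0.4940]
Step 16: x=[3.8722] v=[-0.5238]
Step 17: x=[3.8446] v=[-0.5530]
Step 18: x=[3.8155] v=[-0.5815]
Step 19: x=[3.7850] v=[-0.6094]
Step 20: x=[3.7532] v=[-0.6366]
Step 21: x=[3.7201] v=[-0.6630]
Step 22: x=[3.6857] v=[-0.6887]
Step 23: x=[3.6500] v=[-0.7136]
Step 24: x=[3.6131] v=[-0.7377]
Step 25: x=[3.5751] v=[-0.7609]
Step 26: x=[3.5359] v=[-0.7832]
Step 27: x=[3.4957] v=[-0.8047]
Step 28: x=[3.4544] v=[-0.8252]
Step 29: x=[3.4122] v=[-0.8448]
Step 30: x=[3.3690] v=[-0.8634]
Step 31: x=[3.3250] v=[-0.8810]
Step 32: x=[3.2801] v=[-0.8976]
Step 33: x=[3.2344] v=[-0.9132]
Step 34: x=[3.1880] v=[-0.9277]
Step 35: x=[3.1409] v=[-0.9412]
Step 36: x=[3.0932] v=[-0.9536]
Step 37: x=[3.0450] v=[-0.9649]
Step 38: x=[2.9962] v=[-0.9751]
Step 39: x=[2.9470] v=[-0.9842]
Step 40: x=[2.8974] v=[-0.9922]
Step 41: x=[2.8475] v=[-0.9990]
Step 42: x=[2.7973] v=[-1.0047]
Step 43: x=[2.7468] v=[-1.0092]
Step 44: x=[2.6962] v=[-1.0126]
Step 45: x=[2.6455] v=[-1.0148]
Step 46: x=[2.5947] v=[-1.0158]
Step 47: x=[2.5439] v=[-1.0157]
Step 48: x=[2.4932] v=[-1.0144]
Step 49: x=[2.4426] v=[-1.0120]
Step 50: x=[2.3922] v=[-1.0084]
Step 51: x=[2.3420] v=[-1.0036]
Step 52: x=[2.2921] v=[-0.9977]
Step 53: x=[2.2426] v=[-0.9906]
Step 54: x=[2.1935] v=[-0.9824]
Step 55: x=[2.1448] v=[-0.9731]
v[0] did not become non-negative within 55 steps; using fallback time=2.7500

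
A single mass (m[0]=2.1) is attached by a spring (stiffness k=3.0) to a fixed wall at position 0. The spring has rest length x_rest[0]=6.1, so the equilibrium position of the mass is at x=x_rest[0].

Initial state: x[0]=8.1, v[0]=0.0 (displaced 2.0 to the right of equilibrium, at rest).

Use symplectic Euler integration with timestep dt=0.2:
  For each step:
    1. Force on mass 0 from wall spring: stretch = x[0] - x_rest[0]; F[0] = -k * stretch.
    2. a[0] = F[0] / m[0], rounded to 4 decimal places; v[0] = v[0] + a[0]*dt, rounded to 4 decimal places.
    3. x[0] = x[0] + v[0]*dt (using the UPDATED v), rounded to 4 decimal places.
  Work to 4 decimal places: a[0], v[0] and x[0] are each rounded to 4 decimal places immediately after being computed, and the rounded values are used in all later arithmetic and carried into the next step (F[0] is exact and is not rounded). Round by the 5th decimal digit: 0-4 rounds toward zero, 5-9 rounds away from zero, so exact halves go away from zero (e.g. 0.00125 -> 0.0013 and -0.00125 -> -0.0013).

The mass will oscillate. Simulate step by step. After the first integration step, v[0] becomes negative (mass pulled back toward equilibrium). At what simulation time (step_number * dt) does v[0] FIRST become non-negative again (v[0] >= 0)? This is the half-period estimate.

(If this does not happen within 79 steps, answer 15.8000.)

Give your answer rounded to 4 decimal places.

Step 0: x=[8.1000] v=[0.0000]
Step 1: x=[7.9857] v=[-0.5714]
Step 2: x=[7.7637] v=[-1.1102]
Step 3: x=[7.4466] v=[-1.5855]
Step 4: x=[7.0526] v=[-1.9702]
Step 5: x=[6.6041] v=[-2.2424]
Step 6: x=[6.1268] v=[-2.3864]
Step 7: x=[5.6480] v=[-2.3941]
Step 8: x=[5.1950] v=[-2.2650]
Step 9: x=[4.7937] v=[-2.0064]
Step 10: x=[4.4671] v=[-1.6332]
Step 11: x=[4.2338] v=[-1.1667]
Step 12: x=[4.1071] v=[-0.6335]
Step 13: x=[4.0943] v=[-0.0641]
Step 14: x=[4.1961] v=[0.5090]
First v>=0 after going negative at step 14, time=2.8000

Answer: 2.8000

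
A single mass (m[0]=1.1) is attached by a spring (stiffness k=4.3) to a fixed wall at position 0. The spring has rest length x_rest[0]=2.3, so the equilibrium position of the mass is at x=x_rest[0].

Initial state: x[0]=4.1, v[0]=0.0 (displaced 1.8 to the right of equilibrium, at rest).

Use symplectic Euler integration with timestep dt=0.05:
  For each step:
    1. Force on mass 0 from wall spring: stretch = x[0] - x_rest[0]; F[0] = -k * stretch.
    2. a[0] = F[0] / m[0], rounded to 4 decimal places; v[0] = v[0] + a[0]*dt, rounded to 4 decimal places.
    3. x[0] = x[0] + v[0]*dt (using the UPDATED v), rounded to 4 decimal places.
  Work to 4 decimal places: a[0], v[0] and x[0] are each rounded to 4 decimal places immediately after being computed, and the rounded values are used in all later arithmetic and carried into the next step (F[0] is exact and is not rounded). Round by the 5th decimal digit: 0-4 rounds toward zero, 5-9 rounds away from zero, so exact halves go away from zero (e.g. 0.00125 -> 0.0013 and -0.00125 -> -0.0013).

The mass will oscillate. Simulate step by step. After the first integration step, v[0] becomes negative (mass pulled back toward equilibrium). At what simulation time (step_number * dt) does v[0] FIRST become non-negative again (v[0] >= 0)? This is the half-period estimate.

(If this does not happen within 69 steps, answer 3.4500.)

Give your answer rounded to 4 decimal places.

Answer: 1.6000

Derivation:
Step 0: x=[4.1000] v=[0.0000]
Step 1: x=[4.0824] v=[-0.3518]
Step 2: x=[4.0474] v=[-0.7002]
Step 3: x=[3.9953] v=[-1.0417]
Step 4: x=[3.9266] v=[-1.3731]
Step 5: x=[3.8421] v=[-1.6910]
Step 6: x=[3.7425] v=[-1.9924]
Step 7: x=[3.6288] v=[-2.2743]
Step 8: x=[3.5021] v=[-2.5340]
Step 9: x=[3.3637] v=[-2.7690]
Step 10: x=[3.2149] v=[-2.9769]
Step 11: x=[3.0571] v=[-3.1557]
Step 12: x=[2.8919] v=[-3.3037]
Step 13: x=[2.7209] v=[-3.4194]
Step 14: x=[2.5458] v=[-3.5017]
Step 15: x=[2.3683] v=[-3.5497]
Step 16: x=[2.1901] v=[-3.5631]
Step 17: x=[2.0130] v=[-3.5416]
Step 18: x=[1.8387] v=[-3.4855]
Step 19: x=[1.6689] v=[-3.3953]
Step 20: x=[1.5053] v=[-3.2720]
Step 21: x=[1.3495] v=[-3.1167]
Step 22: x=[1.2030] v=[-2.9309]
Step 23: x=[1.0672] v=[-2.7165]
Step 24: x=[0.9434] v=[-2.4755]
Step 25: x=[0.8329] v=[-2.2103]
Step 26: x=[0.7367] v=[-1.9236]
Step 27: x=[0.6558] v=[-1.6180]
Step 28: x=[0.5910] v=[-1.2966]
Step 29: x=[0.5429] v=[-0.9626]
Step 30: x=[0.5119] v=[-0.6192]
Step 31: x=[0.4984] v=[-0.2697]
Step 32: x=[0.5025] v=[0.0824]
First v>=0 after going negative at step 32, time=1.6000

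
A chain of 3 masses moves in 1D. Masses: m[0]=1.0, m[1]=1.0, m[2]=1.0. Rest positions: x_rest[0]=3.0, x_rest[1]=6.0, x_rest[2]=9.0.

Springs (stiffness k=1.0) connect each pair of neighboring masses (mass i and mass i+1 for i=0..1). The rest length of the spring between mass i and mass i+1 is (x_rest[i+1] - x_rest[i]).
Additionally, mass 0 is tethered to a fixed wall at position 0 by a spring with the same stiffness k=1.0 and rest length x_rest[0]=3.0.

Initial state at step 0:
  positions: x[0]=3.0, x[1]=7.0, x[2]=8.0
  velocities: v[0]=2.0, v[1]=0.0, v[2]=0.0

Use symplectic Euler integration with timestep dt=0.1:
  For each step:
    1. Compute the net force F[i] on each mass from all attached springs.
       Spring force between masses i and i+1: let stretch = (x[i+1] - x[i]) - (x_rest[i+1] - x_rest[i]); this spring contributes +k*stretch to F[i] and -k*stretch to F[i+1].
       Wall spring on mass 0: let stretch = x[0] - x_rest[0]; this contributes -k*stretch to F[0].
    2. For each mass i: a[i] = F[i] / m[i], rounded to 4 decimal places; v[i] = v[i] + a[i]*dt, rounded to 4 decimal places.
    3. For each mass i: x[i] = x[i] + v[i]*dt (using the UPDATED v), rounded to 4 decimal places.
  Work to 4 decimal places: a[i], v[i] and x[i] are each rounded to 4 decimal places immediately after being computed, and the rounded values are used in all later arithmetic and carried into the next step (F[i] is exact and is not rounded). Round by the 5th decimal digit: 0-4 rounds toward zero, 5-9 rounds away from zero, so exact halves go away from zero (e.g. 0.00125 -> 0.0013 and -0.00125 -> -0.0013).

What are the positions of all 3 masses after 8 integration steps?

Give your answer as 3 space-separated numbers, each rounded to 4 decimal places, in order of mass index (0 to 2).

Step 0: x=[3.0000 7.0000 8.0000] v=[2.0000 0.0000 0.0000]
Step 1: x=[3.2100 6.9700 8.0200] v=[2.1000 -0.3000 0.2000]
Step 2: x=[3.4255 6.9129 8.0595] v=[2.1550 -0.5710 0.3950]
Step 3: x=[3.6416 6.8324 8.1175] v=[2.1612 -0.8051 0.5803]
Step 4: x=[3.8532 6.7328 8.1927] v=[2.1161 -0.9957 0.7518]
Step 5: x=[4.0551 6.6190 8.2833] v=[2.0187 -1.1377 0.9058]
Step 6: x=[4.2421 6.4962 8.3872] v=[1.8696 -1.2277 1.0394]
Step 7: x=[4.4092 6.3698 8.5022] v=[1.6708 -1.2640 1.1503]
Step 8: x=[4.5518 6.2451 8.6259] v=[1.4259 -1.2468 1.2371]

Answer: 4.5518 6.2451 8.6259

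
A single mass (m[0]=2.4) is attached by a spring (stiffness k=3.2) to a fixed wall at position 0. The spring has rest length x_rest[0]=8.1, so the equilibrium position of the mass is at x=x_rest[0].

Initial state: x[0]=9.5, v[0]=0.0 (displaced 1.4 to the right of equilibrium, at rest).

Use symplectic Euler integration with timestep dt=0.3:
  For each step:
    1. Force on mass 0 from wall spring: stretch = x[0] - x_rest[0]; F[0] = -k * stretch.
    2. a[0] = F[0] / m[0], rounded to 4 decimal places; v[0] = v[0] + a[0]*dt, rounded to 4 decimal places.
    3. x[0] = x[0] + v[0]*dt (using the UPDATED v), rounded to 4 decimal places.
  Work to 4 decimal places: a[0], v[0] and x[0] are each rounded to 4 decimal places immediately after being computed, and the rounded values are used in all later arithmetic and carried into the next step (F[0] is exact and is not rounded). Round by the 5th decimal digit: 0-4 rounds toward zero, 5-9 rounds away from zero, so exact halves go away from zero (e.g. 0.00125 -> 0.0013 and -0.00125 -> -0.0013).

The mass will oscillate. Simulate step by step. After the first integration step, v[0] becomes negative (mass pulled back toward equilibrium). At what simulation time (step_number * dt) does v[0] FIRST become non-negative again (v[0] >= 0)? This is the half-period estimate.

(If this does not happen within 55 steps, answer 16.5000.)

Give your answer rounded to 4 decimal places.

Answer: 3.0000

Derivation:
Step 0: x=[9.5000] v=[0.0000]
Step 1: x=[9.3320] v=[-0.5600]
Step 2: x=[9.0162] v=[-1.0528]
Step 3: x=[8.5904] v=[-1.4193]
Step 4: x=[8.1058] v=[-1.6155]
Step 5: x=[7.6205] v=[-1.6178]
Step 6: x=[7.1927] v=[-1.4260]
Step 7: x=[6.8738] v=[-1.0631]
Step 8: x=[6.7020] v=[-0.5726]
Step 9: x=[6.6980] v=[-0.0134]
Step 10: x=[6.8622] v=[0.5474]
First v>=0 after going negative at step 10, time=3.0000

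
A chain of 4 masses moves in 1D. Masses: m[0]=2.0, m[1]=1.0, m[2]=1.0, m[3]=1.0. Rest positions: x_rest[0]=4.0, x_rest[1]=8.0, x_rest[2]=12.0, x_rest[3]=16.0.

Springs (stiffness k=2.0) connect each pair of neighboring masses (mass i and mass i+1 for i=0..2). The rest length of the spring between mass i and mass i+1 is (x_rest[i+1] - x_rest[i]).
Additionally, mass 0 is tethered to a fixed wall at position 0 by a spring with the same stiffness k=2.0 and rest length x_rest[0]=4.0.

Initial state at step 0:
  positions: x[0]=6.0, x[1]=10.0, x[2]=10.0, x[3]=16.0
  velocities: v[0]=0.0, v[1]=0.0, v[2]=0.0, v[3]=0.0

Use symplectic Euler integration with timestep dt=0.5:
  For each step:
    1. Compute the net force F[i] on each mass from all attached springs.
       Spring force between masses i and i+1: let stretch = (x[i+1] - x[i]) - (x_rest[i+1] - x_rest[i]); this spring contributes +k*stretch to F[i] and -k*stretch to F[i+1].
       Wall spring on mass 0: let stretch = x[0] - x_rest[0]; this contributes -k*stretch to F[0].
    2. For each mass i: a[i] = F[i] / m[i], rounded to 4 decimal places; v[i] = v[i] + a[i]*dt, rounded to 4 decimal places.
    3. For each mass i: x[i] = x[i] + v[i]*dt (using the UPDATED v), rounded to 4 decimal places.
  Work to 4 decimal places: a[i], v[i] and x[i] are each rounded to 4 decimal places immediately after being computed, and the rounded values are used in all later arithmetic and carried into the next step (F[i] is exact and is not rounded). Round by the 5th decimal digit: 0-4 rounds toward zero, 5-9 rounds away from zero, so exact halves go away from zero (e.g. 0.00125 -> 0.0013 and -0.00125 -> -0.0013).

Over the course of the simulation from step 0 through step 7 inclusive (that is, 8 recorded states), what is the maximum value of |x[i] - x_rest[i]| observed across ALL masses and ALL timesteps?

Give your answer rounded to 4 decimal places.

Step 0: x=[6.0000 10.0000 10.0000 16.0000] v=[0.0000 0.0000 0.0000 0.0000]
Step 1: x=[5.5000 8.0000 13.0000 15.0000] v=[-1.0000 -4.0000 6.0000 -2.0000]
Step 2: x=[4.2500 7.2500 14.5000 15.0000] v=[-2.5000 -1.5000 3.0000 0.0000]
Step 3: x=[2.6875 8.6250 12.6250 16.7500] v=[-3.1250 2.7500 -3.7500 3.5000]
Step 4: x=[1.9375 9.0313 10.8125 18.4375] v=[-1.5000 0.8125 -3.6250 3.3750]
Step 5: x=[2.4766 6.7813 11.9219 18.3125] v=[1.0782 -4.5001 2.2188 -0.2500]
Step 6: x=[3.4728 4.9492 13.6563 16.9922] v=[1.9923 -3.6642 3.4688 -2.6406]
Step 7: x=[3.9699 6.7325 12.7051 16.0040] v=[0.9941 3.5665 -1.9024 -1.9765]
Max displacement = 3.0508

Answer: 3.0508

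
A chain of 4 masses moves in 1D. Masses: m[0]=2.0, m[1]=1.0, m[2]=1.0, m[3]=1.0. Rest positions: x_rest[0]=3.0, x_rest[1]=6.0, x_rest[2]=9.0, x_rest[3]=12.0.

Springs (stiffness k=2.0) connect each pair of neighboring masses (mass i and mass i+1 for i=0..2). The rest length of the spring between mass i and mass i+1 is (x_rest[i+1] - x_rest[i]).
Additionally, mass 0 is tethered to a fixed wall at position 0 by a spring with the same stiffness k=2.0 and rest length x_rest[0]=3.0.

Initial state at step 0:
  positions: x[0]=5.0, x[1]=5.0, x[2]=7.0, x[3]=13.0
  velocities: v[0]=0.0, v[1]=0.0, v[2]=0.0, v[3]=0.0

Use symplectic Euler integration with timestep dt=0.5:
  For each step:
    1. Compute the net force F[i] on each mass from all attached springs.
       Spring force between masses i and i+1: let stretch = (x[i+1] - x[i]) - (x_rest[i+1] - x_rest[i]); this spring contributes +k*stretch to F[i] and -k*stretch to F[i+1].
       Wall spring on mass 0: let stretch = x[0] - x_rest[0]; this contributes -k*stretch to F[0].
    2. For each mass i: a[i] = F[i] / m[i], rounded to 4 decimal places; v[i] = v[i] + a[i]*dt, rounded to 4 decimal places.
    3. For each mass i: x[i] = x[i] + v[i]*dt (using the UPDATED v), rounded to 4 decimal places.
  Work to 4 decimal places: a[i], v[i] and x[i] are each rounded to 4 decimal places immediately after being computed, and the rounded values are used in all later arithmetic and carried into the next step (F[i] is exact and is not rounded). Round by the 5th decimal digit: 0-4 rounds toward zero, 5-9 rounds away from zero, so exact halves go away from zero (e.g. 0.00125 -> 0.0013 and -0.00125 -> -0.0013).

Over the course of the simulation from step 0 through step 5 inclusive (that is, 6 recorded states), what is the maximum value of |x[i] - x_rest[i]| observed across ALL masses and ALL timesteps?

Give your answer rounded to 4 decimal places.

Step 0: x=[5.0000 5.0000 7.0000 13.0000] v=[0.0000 0.0000 0.0000 0.0000]
Step 1: x=[3.7500 6.0000 9.0000 11.5000] v=[-2.5000 2.0000 4.0000 -3.0000]
Step 2: x=[2.1250 7.3750 10.7500 10.2500] v=[-3.2500 2.7500 3.5000 -2.5000]
Step 3: x=[1.2813 7.8125 10.5625 10.7500] v=[-1.6875 0.8750 -0.3750 1.0000]
Step 4: x=[1.7501 6.3594 9.0938 12.6563] v=[0.9375 -2.9062 -2.9375 3.8125]
Step 5: x=[2.9337 3.9689 8.0391 14.2813] v=[2.3671 -4.7811 -2.1094 3.2500]
Max displacement = 2.2813

Answer: 2.2813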